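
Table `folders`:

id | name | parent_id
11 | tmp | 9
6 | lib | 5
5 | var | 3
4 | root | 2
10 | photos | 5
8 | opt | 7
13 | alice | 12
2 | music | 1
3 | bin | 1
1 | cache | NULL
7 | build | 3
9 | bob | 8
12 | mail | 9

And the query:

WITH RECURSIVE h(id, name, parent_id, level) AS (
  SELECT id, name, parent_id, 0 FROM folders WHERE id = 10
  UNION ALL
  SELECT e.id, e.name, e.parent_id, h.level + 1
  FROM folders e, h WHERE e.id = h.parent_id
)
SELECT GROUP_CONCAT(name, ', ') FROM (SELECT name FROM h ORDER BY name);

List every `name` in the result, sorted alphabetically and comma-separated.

Base: id=10 (photos), parent_id=5, level 0.
Iteration 1: join on id=5 -> var (id 5, parent_id=3, level 1).
Iteration 2: join on id=3 -> bin (id 3, parent_id=1, level 2).
Iteration 3: join on id=1 -> cache (id 1, parent_id=NULL, level 3).
Iteration 4: parent_id is NULL; no match; recursion stops.

bin, cache, photos, var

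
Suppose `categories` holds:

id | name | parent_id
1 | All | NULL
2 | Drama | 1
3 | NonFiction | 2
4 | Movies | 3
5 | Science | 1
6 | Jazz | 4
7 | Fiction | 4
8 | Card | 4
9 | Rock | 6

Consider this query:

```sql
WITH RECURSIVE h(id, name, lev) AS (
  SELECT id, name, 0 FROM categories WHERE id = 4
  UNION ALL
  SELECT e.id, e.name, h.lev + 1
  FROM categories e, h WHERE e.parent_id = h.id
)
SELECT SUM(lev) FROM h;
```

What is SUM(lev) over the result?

5

Base: id=4 (Movies) at lev 0.
Iteration 1: rows with parent_id in {4} -> Jazz (id 6, lev 1), Fiction (id 7, lev 1), Card (id 8, lev 1).
Iteration 2: rows with parent_id in {6,7,8} -> Rock (id 9, lev 2).
Iteration 3: no rows with parent_id in {9}; recursion stops.
SUM(lev) = 0 + 1 + 1 + 1 + 2 = 5.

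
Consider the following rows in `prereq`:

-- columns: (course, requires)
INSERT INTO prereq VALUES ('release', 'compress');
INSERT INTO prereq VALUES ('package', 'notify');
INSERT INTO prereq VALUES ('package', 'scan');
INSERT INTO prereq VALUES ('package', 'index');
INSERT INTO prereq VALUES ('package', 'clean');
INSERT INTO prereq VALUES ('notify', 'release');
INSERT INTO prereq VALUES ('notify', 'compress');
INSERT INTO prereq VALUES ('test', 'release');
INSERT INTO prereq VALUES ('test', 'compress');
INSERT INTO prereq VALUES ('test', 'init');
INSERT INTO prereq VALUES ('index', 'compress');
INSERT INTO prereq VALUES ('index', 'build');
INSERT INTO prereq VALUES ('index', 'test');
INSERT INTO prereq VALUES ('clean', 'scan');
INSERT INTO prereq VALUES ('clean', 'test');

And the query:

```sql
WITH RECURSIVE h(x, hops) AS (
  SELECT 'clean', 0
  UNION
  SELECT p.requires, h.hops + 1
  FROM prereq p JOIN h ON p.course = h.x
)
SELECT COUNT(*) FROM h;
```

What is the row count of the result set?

7

Base: (clean, hops=0).
Iteration 1: edges from {clean} -> (scan, hops=1), (test, hops=1).
Iteration 2: edges from {scan,test} -> (compress, hops=2), (init, hops=2), (release, hops=2).
Iteration 3: edges from {compress,init,release} -> (compress, hops=3).
Iteration 4: no outgoing edges from {compress}; recursion stops.
Total rows emitted: 7.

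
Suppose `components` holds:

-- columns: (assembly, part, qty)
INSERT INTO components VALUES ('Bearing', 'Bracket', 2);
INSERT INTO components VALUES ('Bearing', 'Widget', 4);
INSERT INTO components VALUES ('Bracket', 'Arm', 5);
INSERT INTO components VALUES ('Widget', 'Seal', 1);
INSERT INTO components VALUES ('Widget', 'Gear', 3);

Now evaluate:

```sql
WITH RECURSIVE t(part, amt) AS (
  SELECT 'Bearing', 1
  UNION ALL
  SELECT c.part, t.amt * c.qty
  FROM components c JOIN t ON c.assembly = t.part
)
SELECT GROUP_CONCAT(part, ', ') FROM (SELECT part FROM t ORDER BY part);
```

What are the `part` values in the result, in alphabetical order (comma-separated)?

Arm, Bearing, Bracket, Gear, Seal, Widget

Base: (Bearing, amt=1).
Iteration 1: components of {Bearing} -> Bracket = 1*2 = 2, Widget = 1*4 = 4.
Iteration 2: components of {Bracket,Widget} -> Arm = 2*5 = 10, Gear = 4*3 = 12, Seal = 4*1 = 4.
Iteration 3: no further components; recursion stops.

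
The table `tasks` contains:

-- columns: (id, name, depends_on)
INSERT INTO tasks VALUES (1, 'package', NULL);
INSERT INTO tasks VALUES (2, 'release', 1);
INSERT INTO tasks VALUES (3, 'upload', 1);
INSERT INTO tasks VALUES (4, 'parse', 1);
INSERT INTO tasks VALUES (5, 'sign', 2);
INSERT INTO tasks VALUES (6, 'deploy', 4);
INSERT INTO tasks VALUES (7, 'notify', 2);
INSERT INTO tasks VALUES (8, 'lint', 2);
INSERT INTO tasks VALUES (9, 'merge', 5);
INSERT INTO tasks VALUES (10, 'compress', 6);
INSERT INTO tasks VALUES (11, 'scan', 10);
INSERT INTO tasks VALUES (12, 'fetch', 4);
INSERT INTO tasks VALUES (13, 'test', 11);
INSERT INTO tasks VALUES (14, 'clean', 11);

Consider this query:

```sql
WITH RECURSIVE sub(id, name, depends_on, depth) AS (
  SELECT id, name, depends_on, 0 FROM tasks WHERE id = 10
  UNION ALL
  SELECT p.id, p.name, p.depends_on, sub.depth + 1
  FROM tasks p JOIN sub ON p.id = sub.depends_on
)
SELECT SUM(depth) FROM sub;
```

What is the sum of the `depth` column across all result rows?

6

Base: id=10 (compress), depends_on=6, depth 0.
Iteration 1: join on id=6 -> deploy (id 6, depends_on=4, depth 1).
Iteration 2: join on id=4 -> parse (id 4, depends_on=1, depth 2).
Iteration 3: join on id=1 -> package (id 1, depends_on=NULL, depth 3).
Iteration 4: depends_on is NULL; no match; recursion stops.
SUM(depth) = 0 + 1 + 2 + 3 = 6.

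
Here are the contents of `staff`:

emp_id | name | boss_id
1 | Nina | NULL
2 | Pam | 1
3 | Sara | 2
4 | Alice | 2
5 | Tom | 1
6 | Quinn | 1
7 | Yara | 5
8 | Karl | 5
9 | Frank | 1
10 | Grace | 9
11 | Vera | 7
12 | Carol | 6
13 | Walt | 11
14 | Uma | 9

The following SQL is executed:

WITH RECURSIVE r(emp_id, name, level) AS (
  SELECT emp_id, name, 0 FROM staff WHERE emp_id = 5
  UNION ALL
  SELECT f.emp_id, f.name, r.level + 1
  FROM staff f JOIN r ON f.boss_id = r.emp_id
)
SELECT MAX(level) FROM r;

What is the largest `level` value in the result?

3

Base: emp_id=5 (Tom) at level 0.
Iteration 1: rows with boss_id in {5} -> Yara (id 7, level 1), Karl (id 8, level 1).
Iteration 2: rows with boss_id in {7,8} -> Vera (id 11, level 2).
Iteration 3: rows with boss_id in {11} -> Walt (id 13, level 3).
Iteration 4: no rows with boss_id in {13}; recursion stops.
level values: 0, 1, 1, 2, 3; the maximum is 3.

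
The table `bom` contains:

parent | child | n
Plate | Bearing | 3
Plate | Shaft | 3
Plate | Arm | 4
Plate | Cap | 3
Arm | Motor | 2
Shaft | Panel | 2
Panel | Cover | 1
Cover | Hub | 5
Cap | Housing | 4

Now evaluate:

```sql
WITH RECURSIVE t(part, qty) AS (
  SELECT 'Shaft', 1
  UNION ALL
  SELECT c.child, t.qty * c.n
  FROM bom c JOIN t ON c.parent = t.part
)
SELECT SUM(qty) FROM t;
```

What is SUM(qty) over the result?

Base: (Shaft, qty=1).
Iteration 1: components of {Shaft} -> Panel = 1*2 = 2.
Iteration 2: components of {Panel} -> Cover = 2*1 = 2.
Iteration 3: components of {Cover} -> Hub = 2*5 = 10.
Iteration 4: no further components; recursion stops.
SUM(qty) = 1 + 2 + 2 + 10 = 15.

15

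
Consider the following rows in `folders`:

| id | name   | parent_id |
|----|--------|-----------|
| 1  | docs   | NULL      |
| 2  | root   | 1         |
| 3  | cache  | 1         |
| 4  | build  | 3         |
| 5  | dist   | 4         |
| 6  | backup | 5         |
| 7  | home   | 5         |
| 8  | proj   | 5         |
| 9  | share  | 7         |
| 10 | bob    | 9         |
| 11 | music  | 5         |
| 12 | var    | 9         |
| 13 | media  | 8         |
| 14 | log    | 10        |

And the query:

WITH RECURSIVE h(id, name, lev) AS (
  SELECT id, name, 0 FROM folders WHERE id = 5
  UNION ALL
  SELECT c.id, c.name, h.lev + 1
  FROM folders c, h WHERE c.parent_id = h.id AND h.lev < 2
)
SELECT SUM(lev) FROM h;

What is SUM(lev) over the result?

8

Base: id=5 (dist) at lev 0.
Iteration 1: rows with parent_id in {5} -> backup (id 6, lev 1), home (id 7, lev 1), proj (id 8, lev 1), music (id 11, lev 1).
Iteration 2: rows with parent_id in {6,7,8,11} -> share (id 9, lev 2), media (id 13, lev 2).
Iteration 3: lev < 2 fails for all current rows; recursion stops.
SUM(lev) = 0 + 1 + 1 + 1 + 1 + 2 + 2 = 8.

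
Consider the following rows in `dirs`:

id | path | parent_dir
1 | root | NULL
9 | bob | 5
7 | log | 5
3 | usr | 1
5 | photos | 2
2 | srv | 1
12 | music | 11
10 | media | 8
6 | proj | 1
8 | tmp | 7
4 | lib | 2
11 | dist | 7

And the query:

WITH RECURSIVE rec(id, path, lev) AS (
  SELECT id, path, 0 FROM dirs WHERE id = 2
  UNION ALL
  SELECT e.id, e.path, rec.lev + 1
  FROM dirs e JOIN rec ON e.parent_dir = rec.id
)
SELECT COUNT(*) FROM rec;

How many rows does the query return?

Base: id=2 (srv) at lev 0.
Iteration 1: rows with parent_dir in {2} -> lib (id 4, lev 1), photos (id 5, lev 1).
Iteration 2: rows with parent_dir in {4,5} -> log (id 7, lev 2), bob (id 9, lev 2).
Iteration 3: rows with parent_dir in {7,9} -> tmp (id 8, lev 3), dist (id 11, lev 3).
Iteration 4: rows with parent_dir in {8,11} -> media (id 10, lev 4), music (id 12, lev 4).
Iteration 5: no rows with parent_dir in {10,12}; recursion stops.
Total rows emitted: 9.

9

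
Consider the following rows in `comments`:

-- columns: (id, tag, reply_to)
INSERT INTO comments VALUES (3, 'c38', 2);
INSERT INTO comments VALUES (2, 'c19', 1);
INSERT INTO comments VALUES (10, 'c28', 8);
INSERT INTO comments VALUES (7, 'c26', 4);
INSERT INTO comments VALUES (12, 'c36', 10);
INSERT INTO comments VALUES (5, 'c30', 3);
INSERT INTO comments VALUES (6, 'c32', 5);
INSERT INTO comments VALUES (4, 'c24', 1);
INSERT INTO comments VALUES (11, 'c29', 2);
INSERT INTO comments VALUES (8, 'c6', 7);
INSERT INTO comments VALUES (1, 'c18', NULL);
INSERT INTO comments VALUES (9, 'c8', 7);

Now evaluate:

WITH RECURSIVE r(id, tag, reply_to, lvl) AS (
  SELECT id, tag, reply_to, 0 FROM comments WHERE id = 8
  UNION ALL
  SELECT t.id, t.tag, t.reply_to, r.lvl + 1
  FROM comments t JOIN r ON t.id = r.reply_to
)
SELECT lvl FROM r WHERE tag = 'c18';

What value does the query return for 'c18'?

3

Base: id=8 (c6), reply_to=7, lvl 0.
Iteration 1: join on id=7 -> c26 (id 7, reply_to=4, lvl 1).
Iteration 2: join on id=4 -> c24 (id 4, reply_to=1, lvl 2).
Iteration 3: join on id=1 -> c18 (id 1, reply_to=NULL, lvl 3).
Iteration 4: reply_to is NULL; no match; recursion stops.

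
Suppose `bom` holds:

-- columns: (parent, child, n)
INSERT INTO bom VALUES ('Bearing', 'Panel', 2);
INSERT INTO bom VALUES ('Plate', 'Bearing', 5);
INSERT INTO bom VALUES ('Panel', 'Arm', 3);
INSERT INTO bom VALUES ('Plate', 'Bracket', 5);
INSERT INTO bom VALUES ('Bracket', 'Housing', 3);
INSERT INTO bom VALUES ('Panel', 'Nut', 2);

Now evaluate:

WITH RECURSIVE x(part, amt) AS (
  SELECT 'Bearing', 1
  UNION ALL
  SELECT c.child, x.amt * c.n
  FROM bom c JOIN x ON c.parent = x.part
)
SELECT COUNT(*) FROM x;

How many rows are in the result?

Base: (Bearing, amt=1).
Iteration 1: components of {Bearing} -> Panel = 1*2 = 2.
Iteration 2: components of {Panel} -> Arm = 2*3 = 6, Nut = 2*2 = 4.
Iteration 3: no further components; recursion stops.
Total rows emitted: 4.

4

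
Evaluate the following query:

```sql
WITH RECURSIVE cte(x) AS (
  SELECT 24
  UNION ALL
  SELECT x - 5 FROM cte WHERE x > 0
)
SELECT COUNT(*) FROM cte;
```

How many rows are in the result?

Base: x=24.
Iteration 1: 24 > 0 holds -> x = 24 - 5 = 19.
Iteration 2: 19 > 0 holds -> x = 19 - 5 = 14.
Iteration 3: 14 > 0 holds -> x = 14 - 5 = 9.
Iteration 4: 9 > 0 holds -> x = 9 - 5 = 4.
Iteration 5: 4 > 0 holds -> x = 4 - 5 = -1.
Iteration 6: -1 > 0 fails; recursion stops.
Total rows emitted: 6.

6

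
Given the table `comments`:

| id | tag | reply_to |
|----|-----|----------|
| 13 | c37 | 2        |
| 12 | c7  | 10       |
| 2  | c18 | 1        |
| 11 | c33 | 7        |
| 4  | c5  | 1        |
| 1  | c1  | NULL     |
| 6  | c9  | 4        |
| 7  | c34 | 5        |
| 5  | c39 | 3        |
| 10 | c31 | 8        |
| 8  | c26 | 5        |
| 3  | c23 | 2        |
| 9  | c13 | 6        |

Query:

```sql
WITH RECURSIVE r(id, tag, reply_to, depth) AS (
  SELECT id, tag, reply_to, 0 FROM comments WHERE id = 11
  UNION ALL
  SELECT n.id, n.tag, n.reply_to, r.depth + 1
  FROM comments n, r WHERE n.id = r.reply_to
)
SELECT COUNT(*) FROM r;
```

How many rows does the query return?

Base: id=11 (c33), reply_to=7, depth 0.
Iteration 1: join on id=7 -> c34 (id 7, reply_to=5, depth 1).
Iteration 2: join on id=5 -> c39 (id 5, reply_to=3, depth 2).
Iteration 3: join on id=3 -> c23 (id 3, reply_to=2, depth 3).
Iteration 4: join on id=2 -> c18 (id 2, reply_to=1, depth 4).
Iteration 5: join on id=1 -> c1 (id 1, reply_to=NULL, depth 5).
Iteration 6: reply_to is NULL; no match; recursion stops.
Total rows emitted: 6.

6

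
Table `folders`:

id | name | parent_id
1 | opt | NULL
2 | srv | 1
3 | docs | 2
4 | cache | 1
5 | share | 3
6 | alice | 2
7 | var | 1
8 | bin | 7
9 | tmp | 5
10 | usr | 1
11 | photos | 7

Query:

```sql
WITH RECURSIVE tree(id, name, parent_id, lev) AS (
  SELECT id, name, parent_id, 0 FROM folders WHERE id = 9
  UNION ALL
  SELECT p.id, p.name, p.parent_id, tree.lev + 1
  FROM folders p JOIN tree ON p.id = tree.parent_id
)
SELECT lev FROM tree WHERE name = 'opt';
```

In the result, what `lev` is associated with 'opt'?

Base: id=9 (tmp), parent_id=5, lev 0.
Iteration 1: join on id=5 -> share (id 5, parent_id=3, lev 1).
Iteration 2: join on id=3 -> docs (id 3, parent_id=2, lev 2).
Iteration 3: join on id=2 -> srv (id 2, parent_id=1, lev 3).
Iteration 4: join on id=1 -> opt (id 1, parent_id=NULL, lev 4).
Iteration 5: parent_id is NULL; no match; recursion stops.

4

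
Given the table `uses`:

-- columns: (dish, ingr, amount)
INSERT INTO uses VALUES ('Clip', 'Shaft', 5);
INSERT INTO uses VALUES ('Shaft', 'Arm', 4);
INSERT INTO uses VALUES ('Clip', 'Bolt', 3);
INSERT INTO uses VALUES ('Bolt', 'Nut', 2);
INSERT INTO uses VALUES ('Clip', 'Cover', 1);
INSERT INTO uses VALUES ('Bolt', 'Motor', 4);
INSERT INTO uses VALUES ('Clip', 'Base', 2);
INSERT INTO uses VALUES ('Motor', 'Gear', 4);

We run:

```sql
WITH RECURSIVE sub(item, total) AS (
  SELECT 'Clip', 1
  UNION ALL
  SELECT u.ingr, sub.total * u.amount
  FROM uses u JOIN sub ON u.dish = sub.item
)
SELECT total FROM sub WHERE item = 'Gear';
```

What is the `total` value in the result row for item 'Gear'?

Base: (Clip, total=1).
Iteration 1: components of {Clip} -> Base = 1*2 = 2, Bolt = 1*3 = 3, Cover = 1*1 = 1, Shaft = 1*5 = 5.
Iteration 2: components of {Base,Bolt,Cover,Shaft} -> Arm = 5*4 = 20, Motor = 3*4 = 12, Nut = 3*2 = 6.
Iteration 3: components of {Arm,Motor,Nut} -> Gear = 12*4 = 48.
Iteration 4: no further components; recursion stops.

48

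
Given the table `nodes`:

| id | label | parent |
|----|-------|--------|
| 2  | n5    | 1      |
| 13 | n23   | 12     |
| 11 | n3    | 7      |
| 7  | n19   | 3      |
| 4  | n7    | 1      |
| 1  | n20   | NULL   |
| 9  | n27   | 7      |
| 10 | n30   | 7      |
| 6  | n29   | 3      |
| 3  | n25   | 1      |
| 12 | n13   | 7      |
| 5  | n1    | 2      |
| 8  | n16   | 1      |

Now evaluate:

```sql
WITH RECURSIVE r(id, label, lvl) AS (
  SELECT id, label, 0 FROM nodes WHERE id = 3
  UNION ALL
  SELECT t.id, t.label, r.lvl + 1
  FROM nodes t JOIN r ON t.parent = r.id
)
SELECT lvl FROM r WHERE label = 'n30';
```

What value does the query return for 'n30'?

2

Base: id=3 (n25) at lvl 0.
Iteration 1: rows with parent in {3} -> n29 (id 6, lvl 1), n19 (id 7, lvl 1).
Iteration 2: rows with parent in {6,7} -> n27 (id 9, lvl 2), n30 (id 10, lvl 2), n3 (id 11, lvl 2), n13 (id 12, lvl 2).
Iteration 3: rows with parent in {9,10,11,12} -> n23 (id 13, lvl 3).
Iteration 4: no rows with parent in {13}; recursion stops.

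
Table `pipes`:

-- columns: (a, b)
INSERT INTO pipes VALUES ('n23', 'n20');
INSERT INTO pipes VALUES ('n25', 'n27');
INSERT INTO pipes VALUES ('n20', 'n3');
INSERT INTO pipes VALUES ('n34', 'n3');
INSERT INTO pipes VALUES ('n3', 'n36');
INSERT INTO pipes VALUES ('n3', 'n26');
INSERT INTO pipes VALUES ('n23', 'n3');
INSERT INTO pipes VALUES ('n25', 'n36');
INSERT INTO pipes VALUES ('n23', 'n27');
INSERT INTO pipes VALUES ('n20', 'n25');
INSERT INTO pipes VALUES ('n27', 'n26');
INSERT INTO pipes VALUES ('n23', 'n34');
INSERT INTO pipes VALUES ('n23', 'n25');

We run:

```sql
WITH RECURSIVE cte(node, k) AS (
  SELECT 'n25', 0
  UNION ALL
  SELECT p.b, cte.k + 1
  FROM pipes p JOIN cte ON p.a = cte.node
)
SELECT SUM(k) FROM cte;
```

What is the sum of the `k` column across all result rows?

4

Base: (n25, k=0).
Iteration 1: edges from {n25} -> (n27, k=1), (n36, k=1).
Iteration 2: edges from {n27,n36} -> (n26, k=2).
Iteration 3: no outgoing edges from {n26}; recursion stops.
SUM(k) = 0 + 1 + 1 + 2 = 4.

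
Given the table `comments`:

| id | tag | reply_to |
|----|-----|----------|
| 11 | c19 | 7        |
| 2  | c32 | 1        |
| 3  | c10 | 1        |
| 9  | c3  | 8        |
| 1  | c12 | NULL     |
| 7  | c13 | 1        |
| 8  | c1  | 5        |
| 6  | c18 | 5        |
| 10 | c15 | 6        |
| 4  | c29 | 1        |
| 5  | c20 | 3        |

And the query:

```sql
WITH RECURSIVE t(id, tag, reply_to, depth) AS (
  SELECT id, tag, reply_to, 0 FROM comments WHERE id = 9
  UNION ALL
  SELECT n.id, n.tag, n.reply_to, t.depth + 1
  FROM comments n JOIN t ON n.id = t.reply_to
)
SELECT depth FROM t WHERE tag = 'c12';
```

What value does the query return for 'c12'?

Base: id=9 (c3), reply_to=8, depth 0.
Iteration 1: join on id=8 -> c1 (id 8, reply_to=5, depth 1).
Iteration 2: join on id=5 -> c20 (id 5, reply_to=3, depth 2).
Iteration 3: join on id=3 -> c10 (id 3, reply_to=1, depth 3).
Iteration 4: join on id=1 -> c12 (id 1, reply_to=NULL, depth 4).
Iteration 5: reply_to is NULL; no match; recursion stops.

4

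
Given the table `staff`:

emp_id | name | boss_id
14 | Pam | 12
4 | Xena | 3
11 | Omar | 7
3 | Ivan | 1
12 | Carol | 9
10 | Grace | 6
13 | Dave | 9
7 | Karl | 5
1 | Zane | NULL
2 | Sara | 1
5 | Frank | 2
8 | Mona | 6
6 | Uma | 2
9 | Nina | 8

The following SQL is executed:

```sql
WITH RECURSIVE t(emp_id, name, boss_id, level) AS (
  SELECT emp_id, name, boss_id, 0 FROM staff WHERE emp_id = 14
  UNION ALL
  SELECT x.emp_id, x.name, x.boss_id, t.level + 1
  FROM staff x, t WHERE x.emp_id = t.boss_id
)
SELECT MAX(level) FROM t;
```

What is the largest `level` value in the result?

6

Base: emp_id=14 (Pam), boss_id=12, level 0.
Iteration 1: join on emp_id=12 -> Carol (id 12, boss_id=9, level 1).
Iteration 2: join on emp_id=9 -> Nina (id 9, boss_id=8, level 2).
Iteration 3: join on emp_id=8 -> Mona (id 8, boss_id=6, level 3).
Iteration 4: join on emp_id=6 -> Uma (id 6, boss_id=2, level 4).
Iteration 5: join on emp_id=2 -> Sara (id 2, boss_id=1, level 5).
Iteration 6: join on emp_id=1 -> Zane (id 1, boss_id=NULL, level 6).
Iteration 7: boss_id is NULL; no match; recursion stops.
level values: 0, 1, 2, 3, 4, 5, 6; the maximum is 6.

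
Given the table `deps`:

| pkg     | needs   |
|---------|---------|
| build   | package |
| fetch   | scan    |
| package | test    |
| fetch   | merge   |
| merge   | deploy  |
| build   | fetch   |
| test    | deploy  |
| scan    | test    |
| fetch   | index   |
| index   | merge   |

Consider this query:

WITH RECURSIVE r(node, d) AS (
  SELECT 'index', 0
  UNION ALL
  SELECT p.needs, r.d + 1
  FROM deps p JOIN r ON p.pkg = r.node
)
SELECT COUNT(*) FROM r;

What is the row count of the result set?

3

Base: (index, d=0).
Iteration 1: edges from {index} -> (merge, d=1).
Iteration 2: edges from {merge} -> (deploy, d=2).
Iteration 3: no outgoing edges from {deploy}; recursion stops.
Total rows emitted: 3.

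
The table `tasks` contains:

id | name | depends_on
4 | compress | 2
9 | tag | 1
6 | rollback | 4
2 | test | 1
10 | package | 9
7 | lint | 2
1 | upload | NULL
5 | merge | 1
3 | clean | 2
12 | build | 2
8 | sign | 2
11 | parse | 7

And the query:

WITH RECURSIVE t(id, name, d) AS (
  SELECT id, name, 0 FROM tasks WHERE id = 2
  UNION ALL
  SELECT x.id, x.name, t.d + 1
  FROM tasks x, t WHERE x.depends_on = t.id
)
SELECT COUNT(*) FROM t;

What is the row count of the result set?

Base: id=2 (test) at d 0.
Iteration 1: rows with depends_on in {2} -> clean (id 3, d 1), compress (id 4, d 1), lint (id 7, d 1), sign (id 8, d 1), build (id 12, d 1).
Iteration 2: rows with depends_on in {3,4,7,8,12} -> rollback (id 6, d 2), parse (id 11, d 2).
Iteration 3: no rows with depends_on in {6,11}; recursion stops.
Total rows emitted: 8.

8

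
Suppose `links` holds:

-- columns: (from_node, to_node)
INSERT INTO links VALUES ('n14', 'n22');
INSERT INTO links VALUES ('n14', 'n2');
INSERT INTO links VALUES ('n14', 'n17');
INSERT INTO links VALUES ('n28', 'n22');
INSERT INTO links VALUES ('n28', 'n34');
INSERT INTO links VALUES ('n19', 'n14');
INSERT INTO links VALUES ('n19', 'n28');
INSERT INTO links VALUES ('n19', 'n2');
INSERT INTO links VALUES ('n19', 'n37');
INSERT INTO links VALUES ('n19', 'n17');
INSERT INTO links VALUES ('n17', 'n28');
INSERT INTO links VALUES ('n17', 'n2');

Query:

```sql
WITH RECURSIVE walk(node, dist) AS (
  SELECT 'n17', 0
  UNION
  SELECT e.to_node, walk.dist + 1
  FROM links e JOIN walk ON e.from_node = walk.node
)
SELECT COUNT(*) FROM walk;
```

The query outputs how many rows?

5

Base: (n17, dist=0).
Iteration 1: edges from {n17} -> (n2, dist=1), (n28, dist=1).
Iteration 2: edges from {n2,n28} -> (n22, dist=2), (n34, dist=2).
Iteration 3: no outgoing edges from {n22,n34}; recursion stops.
Total rows emitted: 5.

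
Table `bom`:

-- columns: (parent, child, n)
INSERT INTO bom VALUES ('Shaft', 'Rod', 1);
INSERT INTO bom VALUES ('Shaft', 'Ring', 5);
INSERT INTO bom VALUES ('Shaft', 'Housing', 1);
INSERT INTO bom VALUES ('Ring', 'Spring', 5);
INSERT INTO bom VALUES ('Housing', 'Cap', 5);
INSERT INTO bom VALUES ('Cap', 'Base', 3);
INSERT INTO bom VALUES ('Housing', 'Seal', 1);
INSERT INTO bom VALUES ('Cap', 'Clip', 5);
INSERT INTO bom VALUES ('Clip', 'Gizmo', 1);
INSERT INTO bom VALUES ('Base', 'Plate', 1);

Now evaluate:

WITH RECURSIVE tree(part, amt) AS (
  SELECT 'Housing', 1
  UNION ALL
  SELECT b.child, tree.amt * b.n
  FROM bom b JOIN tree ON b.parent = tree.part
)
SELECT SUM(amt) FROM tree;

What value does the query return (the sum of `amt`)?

87

Base: (Housing, amt=1).
Iteration 1: components of {Housing} -> Cap = 1*5 = 5, Seal = 1*1 = 1.
Iteration 2: components of {Cap,Seal} -> Base = 5*3 = 15, Clip = 5*5 = 25.
Iteration 3: components of {Base,Clip} -> Gizmo = 25*1 = 25, Plate = 15*1 = 15.
Iteration 4: no further components; recursion stops.
SUM(amt) = 1 + 5 + 1 + 15 + 25 + 15 + 25 = 87.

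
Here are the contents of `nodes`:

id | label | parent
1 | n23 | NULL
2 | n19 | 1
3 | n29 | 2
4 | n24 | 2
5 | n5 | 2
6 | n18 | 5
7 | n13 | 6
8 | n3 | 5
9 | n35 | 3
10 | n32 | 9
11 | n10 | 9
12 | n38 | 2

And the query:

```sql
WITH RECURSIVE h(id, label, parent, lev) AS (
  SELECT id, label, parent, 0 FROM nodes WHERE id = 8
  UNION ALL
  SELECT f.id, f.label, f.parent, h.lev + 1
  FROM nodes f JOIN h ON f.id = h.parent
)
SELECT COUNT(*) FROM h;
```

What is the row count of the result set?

4

Base: id=8 (n3), parent=5, lev 0.
Iteration 1: join on id=5 -> n5 (id 5, parent=2, lev 1).
Iteration 2: join on id=2 -> n19 (id 2, parent=1, lev 2).
Iteration 3: join on id=1 -> n23 (id 1, parent=NULL, lev 3).
Iteration 4: parent is NULL; no match; recursion stops.
Total rows emitted: 4.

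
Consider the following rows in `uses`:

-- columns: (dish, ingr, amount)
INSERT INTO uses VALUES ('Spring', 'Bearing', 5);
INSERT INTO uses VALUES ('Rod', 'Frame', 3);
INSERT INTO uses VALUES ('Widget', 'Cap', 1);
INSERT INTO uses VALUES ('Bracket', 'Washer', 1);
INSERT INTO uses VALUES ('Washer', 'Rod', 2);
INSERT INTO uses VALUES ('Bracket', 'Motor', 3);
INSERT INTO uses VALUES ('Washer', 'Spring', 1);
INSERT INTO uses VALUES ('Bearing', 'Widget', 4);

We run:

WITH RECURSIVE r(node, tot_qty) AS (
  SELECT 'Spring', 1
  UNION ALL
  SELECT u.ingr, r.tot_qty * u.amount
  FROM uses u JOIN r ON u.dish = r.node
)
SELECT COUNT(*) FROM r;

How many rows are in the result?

Base: (Spring, tot_qty=1).
Iteration 1: components of {Spring} -> Bearing = 1*5 = 5.
Iteration 2: components of {Bearing} -> Widget = 5*4 = 20.
Iteration 3: components of {Widget} -> Cap = 20*1 = 20.
Iteration 4: no further components; recursion stops.
Total rows emitted: 4.

4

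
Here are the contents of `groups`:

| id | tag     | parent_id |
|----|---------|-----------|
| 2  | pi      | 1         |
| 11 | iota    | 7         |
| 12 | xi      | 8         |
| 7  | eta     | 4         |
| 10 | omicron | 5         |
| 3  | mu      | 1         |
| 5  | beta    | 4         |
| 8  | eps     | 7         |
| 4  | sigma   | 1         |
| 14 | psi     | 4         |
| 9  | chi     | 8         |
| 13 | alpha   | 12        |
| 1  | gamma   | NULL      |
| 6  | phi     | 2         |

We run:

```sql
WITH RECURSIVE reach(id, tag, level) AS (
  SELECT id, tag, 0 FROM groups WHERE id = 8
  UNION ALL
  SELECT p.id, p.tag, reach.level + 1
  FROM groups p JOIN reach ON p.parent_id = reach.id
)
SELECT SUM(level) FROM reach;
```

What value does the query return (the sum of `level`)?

Base: id=8 (eps) at level 0.
Iteration 1: rows with parent_id in {8} -> chi (id 9, level 1), xi (id 12, level 1).
Iteration 2: rows with parent_id in {9,12} -> alpha (id 13, level 2).
Iteration 3: no rows with parent_id in {13}; recursion stops.
SUM(level) = 0 + 1 + 1 + 2 = 4.

4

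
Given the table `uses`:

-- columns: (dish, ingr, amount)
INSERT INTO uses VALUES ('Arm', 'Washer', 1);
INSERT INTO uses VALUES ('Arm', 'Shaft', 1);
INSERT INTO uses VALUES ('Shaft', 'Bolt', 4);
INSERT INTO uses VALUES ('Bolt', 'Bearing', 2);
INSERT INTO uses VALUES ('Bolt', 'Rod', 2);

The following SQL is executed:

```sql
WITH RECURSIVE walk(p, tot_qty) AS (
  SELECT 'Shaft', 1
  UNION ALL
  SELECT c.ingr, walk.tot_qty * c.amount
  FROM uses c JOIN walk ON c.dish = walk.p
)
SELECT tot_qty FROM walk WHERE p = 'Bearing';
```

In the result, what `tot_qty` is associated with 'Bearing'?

8

Base: (Shaft, tot_qty=1).
Iteration 1: components of {Shaft} -> Bolt = 1*4 = 4.
Iteration 2: components of {Bolt} -> Bearing = 4*2 = 8, Rod = 4*2 = 8.
Iteration 3: no further components; recursion stops.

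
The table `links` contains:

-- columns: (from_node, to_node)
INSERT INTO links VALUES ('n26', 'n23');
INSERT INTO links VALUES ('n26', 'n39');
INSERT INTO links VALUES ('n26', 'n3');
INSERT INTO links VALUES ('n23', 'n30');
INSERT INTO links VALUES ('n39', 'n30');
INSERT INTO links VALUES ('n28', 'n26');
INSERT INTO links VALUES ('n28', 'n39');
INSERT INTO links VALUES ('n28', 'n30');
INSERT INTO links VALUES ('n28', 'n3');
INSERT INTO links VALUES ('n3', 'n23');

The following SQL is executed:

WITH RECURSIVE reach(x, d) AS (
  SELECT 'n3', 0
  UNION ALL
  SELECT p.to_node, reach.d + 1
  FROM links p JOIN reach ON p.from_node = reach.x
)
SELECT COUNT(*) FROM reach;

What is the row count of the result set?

3

Base: (n3, d=0).
Iteration 1: edges from {n3} -> (n23, d=1).
Iteration 2: edges from {n23} -> (n30, d=2).
Iteration 3: no outgoing edges from {n30}; recursion stops.
Total rows emitted: 3.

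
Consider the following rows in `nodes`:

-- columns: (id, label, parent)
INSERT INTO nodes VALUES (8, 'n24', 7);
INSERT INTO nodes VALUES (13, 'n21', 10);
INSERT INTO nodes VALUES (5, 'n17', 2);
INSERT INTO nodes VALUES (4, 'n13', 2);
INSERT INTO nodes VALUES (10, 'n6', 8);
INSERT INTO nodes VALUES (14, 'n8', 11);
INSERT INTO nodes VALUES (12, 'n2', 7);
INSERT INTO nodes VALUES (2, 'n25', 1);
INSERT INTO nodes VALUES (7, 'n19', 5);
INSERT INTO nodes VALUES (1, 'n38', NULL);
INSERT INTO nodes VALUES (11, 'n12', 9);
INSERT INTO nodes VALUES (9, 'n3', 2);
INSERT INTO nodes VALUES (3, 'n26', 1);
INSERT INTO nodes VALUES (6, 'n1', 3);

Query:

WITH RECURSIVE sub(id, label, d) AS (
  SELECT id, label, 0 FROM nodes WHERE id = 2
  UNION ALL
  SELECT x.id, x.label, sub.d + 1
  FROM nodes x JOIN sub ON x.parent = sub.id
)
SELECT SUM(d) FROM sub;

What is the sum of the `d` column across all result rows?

Base: id=2 (n25) at d 0.
Iteration 1: rows with parent in {2} -> n13 (id 4, d 1), n17 (id 5, d 1), n3 (id 9, d 1).
Iteration 2: rows with parent in {4,5,9} -> n19 (id 7, d 2), n12 (id 11, d 2).
Iteration 3: rows with parent in {7,11} -> n24 (id 8, d 3), n2 (id 12, d 3), n8 (id 14, d 3).
Iteration 4: rows with parent in {8,12,14} -> n6 (id 10, d 4).
Iteration 5: rows with parent in {10} -> n21 (id 13, d 5).
Iteration 6: no rows with parent in {13}; recursion stops.
SUM(d) = 0 + 1 + 1 + 1 + 2 + 2 + 3 + 3 + 3 + 4 + 5 = 25.

25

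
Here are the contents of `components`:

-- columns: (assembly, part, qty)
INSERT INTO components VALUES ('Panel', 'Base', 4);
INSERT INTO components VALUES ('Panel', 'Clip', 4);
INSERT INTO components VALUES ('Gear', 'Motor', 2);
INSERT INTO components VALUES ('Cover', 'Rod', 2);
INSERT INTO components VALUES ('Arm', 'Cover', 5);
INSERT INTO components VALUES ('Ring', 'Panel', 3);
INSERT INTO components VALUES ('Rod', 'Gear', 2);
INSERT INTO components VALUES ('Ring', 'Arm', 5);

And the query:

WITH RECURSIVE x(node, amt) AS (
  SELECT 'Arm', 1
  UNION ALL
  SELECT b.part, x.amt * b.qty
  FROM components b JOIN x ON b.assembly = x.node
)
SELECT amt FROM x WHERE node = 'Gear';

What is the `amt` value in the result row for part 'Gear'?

Base: (Arm, amt=1).
Iteration 1: components of {Arm} -> Cover = 1*5 = 5.
Iteration 2: components of {Cover} -> Rod = 5*2 = 10.
Iteration 3: components of {Rod} -> Gear = 10*2 = 20.
Iteration 4: components of {Gear} -> Motor = 20*2 = 40.
Iteration 5: no further components; recursion stops.

20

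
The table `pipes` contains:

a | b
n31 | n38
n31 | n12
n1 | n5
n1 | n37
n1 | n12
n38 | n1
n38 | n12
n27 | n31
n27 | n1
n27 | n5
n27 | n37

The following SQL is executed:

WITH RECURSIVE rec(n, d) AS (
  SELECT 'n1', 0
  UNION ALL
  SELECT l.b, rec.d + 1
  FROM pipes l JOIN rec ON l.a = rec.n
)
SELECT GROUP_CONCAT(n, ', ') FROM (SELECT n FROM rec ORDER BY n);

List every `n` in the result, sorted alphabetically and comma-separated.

Base: (n1, d=0).
Iteration 1: edges from {n1} -> (n12, d=1), (n37, d=1), (n5, d=1).
Iteration 2: no outgoing edges from {n12,n37,n5}; recursion stops.

n1, n12, n37, n5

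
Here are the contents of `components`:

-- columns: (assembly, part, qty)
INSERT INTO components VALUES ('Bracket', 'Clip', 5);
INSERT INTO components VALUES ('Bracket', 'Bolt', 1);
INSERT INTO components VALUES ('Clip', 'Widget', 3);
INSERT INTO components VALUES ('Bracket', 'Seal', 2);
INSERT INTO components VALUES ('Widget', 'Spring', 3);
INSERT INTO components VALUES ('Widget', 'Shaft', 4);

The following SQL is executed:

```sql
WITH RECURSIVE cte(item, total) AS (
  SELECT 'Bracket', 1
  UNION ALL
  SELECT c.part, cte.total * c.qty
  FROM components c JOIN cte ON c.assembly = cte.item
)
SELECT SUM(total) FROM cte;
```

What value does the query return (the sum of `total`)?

Base: (Bracket, total=1).
Iteration 1: components of {Bracket} -> Bolt = 1*1 = 1, Clip = 1*5 = 5, Seal = 1*2 = 2.
Iteration 2: components of {Bolt,Clip,Seal} -> Widget = 5*3 = 15.
Iteration 3: components of {Widget} -> Shaft = 15*4 = 60, Spring = 15*3 = 45.
Iteration 4: no further components; recursion stops.
SUM(total) = 1 + 5 + 1 + 2 + 15 + 45 + 60 = 129.

129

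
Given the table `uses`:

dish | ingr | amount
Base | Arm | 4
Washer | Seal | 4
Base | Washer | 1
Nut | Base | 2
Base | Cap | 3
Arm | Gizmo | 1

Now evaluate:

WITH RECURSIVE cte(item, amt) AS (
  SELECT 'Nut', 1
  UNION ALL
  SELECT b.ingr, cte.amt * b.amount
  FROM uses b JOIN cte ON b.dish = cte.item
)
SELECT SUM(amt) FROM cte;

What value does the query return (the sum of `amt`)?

Base: (Nut, amt=1).
Iteration 1: components of {Nut} -> Base = 1*2 = 2.
Iteration 2: components of {Base} -> Arm = 2*4 = 8, Cap = 2*3 = 6, Washer = 2*1 = 2.
Iteration 3: components of {Arm,Cap,Washer} -> Gizmo = 8*1 = 8, Seal = 2*4 = 8.
Iteration 4: no further components; recursion stops.
SUM(amt) = 1 + 2 + 8 + 2 + 6 + 8 + 8 = 35.

35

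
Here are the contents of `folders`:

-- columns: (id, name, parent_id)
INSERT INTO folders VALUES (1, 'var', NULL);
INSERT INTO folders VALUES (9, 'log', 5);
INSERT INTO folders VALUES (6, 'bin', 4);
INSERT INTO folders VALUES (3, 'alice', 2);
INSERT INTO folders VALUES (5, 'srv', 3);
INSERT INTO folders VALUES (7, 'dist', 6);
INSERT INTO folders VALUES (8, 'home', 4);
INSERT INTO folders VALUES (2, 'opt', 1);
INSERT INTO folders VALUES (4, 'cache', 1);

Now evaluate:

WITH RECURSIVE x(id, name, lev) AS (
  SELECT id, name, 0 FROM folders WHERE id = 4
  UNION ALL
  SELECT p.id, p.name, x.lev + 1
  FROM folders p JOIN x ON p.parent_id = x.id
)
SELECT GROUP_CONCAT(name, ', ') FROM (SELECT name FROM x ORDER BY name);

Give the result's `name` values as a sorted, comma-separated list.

bin, cache, dist, home

Base: id=4 (cache) at lev 0.
Iteration 1: rows with parent_id in {4} -> bin (id 6, lev 1), home (id 8, lev 1).
Iteration 2: rows with parent_id in {6,8} -> dist (id 7, lev 2).
Iteration 3: no rows with parent_id in {7}; recursion stops.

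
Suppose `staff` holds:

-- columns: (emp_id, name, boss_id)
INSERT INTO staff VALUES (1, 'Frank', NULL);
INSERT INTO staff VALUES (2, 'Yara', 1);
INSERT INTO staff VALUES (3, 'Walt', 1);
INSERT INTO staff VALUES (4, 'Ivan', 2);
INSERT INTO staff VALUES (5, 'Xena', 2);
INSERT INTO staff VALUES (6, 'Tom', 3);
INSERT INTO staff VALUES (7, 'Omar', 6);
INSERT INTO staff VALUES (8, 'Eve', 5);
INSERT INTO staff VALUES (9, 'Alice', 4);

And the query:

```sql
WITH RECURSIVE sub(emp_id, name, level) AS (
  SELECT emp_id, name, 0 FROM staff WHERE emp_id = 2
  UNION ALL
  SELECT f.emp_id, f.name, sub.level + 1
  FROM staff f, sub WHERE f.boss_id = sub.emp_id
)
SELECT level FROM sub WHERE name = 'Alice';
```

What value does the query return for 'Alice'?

2

Base: emp_id=2 (Yara) at level 0.
Iteration 1: rows with boss_id in {2} -> Ivan (id 4, level 1), Xena (id 5, level 1).
Iteration 2: rows with boss_id in {4,5} -> Eve (id 8, level 2), Alice (id 9, level 2).
Iteration 3: no rows with boss_id in {8,9}; recursion stops.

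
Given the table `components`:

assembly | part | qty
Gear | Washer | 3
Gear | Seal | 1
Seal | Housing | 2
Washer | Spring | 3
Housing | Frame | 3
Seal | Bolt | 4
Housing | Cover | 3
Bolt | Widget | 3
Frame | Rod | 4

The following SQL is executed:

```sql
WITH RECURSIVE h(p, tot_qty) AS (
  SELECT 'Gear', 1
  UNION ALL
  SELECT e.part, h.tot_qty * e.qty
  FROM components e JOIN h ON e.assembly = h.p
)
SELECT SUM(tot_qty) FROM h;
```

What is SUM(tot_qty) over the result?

Base: (Gear, tot_qty=1).
Iteration 1: components of {Gear} -> Seal = 1*1 = 1, Washer = 1*3 = 3.
Iteration 2: components of {Seal,Washer} -> Bolt = 1*4 = 4, Housing = 1*2 = 2, Spring = 3*3 = 9.
Iteration 3: components of {Bolt,Housing,Spring} -> Cover = 2*3 = 6, Frame = 2*3 = 6, Widget = 4*3 = 12.
Iteration 4: components of {Cover,Frame,Widget} -> Rod = 6*4 = 24.
Iteration 5: no further components; recursion stops.
SUM(tot_qty) = 1 + 3 + 1 + 9 + 2 + 4 + 6 + 6 + 12 + 24 = 68.

68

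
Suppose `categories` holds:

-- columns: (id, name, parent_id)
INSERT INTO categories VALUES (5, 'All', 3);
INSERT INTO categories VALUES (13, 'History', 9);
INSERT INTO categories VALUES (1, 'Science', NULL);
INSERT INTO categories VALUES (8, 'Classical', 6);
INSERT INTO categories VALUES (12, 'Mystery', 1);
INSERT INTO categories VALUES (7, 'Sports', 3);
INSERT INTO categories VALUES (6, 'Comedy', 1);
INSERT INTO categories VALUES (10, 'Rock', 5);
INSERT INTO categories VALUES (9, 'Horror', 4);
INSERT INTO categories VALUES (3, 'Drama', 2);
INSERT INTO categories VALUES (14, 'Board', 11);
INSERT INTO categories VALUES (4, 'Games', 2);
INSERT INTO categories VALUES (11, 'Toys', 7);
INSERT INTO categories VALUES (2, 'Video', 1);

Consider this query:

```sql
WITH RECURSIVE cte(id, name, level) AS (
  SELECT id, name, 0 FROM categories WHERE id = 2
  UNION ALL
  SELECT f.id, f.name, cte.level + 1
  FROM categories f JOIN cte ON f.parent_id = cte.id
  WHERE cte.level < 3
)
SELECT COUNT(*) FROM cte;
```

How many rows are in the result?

Base: id=2 (Video) at level 0.
Iteration 1: rows with parent_id in {2} -> Drama (id 3, level 1), Games (id 4, level 1).
Iteration 2: rows with parent_id in {3,4} -> All (id 5, level 2), Sports (id 7, level 2), Horror (id 9, level 2).
Iteration 3: rows with parent_id in {5,7,9} -> Rock (id 10, level 3), Toys (id 11, level 3), History (id 13, level 3).
Iteration 4: level < 3 fails for all current rows; recursion stops.
Total rows emitted: 9.

9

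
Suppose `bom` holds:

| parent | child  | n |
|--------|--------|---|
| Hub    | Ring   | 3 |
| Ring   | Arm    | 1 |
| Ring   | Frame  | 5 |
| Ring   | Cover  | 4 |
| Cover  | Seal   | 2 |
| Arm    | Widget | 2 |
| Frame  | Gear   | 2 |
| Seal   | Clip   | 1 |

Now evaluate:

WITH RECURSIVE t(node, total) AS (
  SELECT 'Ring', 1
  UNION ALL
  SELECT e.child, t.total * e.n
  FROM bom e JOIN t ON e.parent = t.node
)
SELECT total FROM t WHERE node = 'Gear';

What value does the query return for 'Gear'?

Base: (Ring, total=1).
Iteration 1: components of {Ring} -> Arm = 1*1 = 1, Cover = 1*4 = 4, Frame = 1*5 = 5.
Iteration 2: components of {Arm,Cover,Frame} -> Gear = 5*2 = 10, Seal = 4*2 = 8, Widget = 1*2 = 2.
Iteration 3: components of {Gear,Seal,Widget} -> Clip = 8*1 = 8.
Iteration 4: no further components; recursion stops.

10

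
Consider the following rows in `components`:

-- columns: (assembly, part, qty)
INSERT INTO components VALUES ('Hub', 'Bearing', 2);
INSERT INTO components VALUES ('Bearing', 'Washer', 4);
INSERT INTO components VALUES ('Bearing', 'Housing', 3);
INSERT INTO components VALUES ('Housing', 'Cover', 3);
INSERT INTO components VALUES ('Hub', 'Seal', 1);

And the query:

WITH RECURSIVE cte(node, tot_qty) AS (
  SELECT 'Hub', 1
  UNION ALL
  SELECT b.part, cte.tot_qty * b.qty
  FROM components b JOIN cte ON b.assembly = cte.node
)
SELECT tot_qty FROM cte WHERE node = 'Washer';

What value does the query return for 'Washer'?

Base: (Hub, tot_qty=1).
Iteration 1: components of {Hub} -> Bearing = 1*2 = 2, Seal = 1*1 = 1.
Iteration 2: components of {Bearing,Seal} -> Housing = 2*3 = 6, Washer = 2*4 = 8.
Iteration 3: components of {Housing,Washer} -> Cover = 6*3 = 18.
Iteration 4: no further components; recursion stops.

8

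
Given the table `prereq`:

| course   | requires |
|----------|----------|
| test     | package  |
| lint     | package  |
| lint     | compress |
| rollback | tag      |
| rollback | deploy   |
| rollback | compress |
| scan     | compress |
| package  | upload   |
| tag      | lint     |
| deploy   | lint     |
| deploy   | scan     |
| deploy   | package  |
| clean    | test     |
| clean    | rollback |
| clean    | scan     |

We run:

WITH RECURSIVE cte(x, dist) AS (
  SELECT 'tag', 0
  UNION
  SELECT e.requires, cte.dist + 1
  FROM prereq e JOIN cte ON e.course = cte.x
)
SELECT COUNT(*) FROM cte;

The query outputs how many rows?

5

Base: (tag, dist=0).
Iteration 1: edges from {tag} -> (lint, dist=1).
Iteration 2: edges from {lint} -> (compress, dist=2), (package, dist=2).
Iteration 3: edges from {compress,package} -> (upload, dist=3).
Iteration 4: no outgoing edges from {upload}; recursion stops.
Total rows emitted: 5.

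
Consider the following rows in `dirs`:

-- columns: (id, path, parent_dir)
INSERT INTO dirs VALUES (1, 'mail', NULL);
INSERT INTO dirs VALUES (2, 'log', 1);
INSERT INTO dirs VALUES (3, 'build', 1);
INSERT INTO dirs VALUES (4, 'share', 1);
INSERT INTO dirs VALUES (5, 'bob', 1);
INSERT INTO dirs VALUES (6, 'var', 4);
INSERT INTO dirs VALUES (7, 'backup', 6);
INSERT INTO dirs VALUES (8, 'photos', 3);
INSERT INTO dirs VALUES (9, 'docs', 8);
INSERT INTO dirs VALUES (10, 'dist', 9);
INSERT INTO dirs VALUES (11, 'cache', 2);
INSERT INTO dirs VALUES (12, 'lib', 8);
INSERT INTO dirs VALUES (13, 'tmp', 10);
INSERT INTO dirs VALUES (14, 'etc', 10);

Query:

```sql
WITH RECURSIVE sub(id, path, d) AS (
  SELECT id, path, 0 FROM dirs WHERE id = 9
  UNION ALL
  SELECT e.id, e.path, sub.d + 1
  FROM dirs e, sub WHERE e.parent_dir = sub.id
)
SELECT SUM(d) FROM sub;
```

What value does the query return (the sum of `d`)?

5

Base: id=9 (docs) at d 0.
Iteration 1: rows with parent_dir in {9} -> dist (id 10, d 1).
Iteration 2: rows with parent_dir in {10} -> tmp (id 13, d 2), etc (id 14, d 2).
Iteration 3: no rows with parent_dir in {13,14}; recursion stops.
SUM(d) = 0 + 1 + 2 + 2 = 5.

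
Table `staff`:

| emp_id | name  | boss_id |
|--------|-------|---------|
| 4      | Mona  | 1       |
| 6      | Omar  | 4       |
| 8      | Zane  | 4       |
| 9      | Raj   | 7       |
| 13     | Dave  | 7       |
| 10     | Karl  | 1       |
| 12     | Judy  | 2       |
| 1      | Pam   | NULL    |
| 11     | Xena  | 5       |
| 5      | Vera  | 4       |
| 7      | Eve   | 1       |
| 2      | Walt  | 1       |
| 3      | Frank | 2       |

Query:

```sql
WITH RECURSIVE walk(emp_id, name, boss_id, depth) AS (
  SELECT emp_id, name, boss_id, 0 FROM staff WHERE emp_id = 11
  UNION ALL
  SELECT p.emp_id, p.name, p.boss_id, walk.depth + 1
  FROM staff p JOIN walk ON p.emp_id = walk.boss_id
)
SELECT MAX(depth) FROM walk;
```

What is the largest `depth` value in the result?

Base: emp_id=11 (Xena), boss_id=5, depth 0.
Iteration 1: join on emp_id=5 -> Vera (id 5, boss_id=4, depth 1).
Iteration 2: join on emp_id=4 -> Mona (id 4, boss_id=1, depth 2).
Iteration 3: join on emp_id=1 -> Pam (id 1, boss_id=NULL, depth 3).
Iteration 4: boss_id is NULL; no match; recursion stops.
depth values: 0, 1, 2, 3; the maximum is 3.

3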